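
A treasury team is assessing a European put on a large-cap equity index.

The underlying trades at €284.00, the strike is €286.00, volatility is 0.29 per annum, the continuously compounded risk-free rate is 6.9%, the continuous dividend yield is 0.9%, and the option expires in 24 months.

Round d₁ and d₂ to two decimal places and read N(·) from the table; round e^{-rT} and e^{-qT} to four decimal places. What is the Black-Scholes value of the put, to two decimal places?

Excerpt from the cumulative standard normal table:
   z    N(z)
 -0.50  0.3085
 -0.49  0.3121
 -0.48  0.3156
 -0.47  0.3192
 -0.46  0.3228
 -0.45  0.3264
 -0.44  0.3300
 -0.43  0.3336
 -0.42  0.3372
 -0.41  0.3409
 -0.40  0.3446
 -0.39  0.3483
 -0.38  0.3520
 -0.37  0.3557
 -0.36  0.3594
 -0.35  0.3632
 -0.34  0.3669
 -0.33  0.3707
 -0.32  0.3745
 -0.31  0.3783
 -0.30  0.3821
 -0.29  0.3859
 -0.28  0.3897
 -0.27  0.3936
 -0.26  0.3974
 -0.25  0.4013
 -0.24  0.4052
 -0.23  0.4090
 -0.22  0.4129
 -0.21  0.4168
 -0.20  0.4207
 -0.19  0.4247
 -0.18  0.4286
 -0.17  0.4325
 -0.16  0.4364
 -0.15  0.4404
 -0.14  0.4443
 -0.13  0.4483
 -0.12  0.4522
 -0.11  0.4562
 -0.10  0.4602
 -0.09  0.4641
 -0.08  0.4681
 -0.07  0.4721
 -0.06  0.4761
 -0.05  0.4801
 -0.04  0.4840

€29.58

σ√T = 0.29·√2 = 0.4101
d₁ = [ln(284/286) + (0.069 − 0.009 + 0.29²/2)·2] / 0.4101 = [-0.0070 + 0.2041] / 0.4101 = 0.4805 which rounds to 0.48
d₂ = d₁ − σ√T = 0.4805 − 0.4101 = 0.0704 which rounds to 0.07
e^(−qT) = e^(−0.009·2) = 0.9822;  e^(−rT) = e^(−0.069·2) = 0.8711
N(−d₂) = N(-0.07) = 0.4721;  N(−d₁) = N(-0.48) = 0.3156
P = 286·0.8711·0.4721 − 284·0.9822·0.3156 = 117.6164 − 88.0350 = 29.5815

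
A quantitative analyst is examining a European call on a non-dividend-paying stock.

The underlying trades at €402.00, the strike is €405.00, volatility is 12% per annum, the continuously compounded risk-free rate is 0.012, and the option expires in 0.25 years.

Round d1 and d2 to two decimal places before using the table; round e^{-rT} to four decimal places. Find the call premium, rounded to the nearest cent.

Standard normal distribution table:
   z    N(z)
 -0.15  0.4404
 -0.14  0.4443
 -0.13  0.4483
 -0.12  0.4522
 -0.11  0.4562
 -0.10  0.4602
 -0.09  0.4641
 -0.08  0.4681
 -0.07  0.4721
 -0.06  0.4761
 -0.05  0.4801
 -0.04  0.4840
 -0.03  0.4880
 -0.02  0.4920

σ√T = 0.12 × 0.5000 = 0.0600
d₁ = [ln(402/405) + (0.012 + ½·0.12²)·0.25] / (σ√T) = (-0.0074 + 0.0048) / 0.0600 = -0.0439 ⇒ -0.04
d₂ = -0.0439 − 0.0600 = -0.1039 ⇒ -0.10
e^(−rT) = e^(−0.012·0.25) = 0.9970
C = 402·N(-0.04) − 405·0.9970·N(-0.10) = 402·0.4840 − 405·0.9970·0.4602 = 194.5680 − 185.8219 = 8.7461

€8.75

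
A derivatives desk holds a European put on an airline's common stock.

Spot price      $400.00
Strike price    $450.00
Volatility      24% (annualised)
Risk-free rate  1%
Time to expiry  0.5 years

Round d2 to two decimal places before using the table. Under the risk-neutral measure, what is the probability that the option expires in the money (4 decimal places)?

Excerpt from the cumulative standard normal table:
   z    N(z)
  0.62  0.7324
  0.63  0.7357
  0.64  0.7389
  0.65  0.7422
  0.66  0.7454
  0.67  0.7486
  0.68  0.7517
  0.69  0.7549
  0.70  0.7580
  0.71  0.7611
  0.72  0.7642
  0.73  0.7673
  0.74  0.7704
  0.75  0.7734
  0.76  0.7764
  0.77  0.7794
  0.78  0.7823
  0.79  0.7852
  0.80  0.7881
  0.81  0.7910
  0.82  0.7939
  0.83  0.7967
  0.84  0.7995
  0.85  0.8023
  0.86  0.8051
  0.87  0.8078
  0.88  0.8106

0.7734

σ√T = 0.24·√0.5 = 0.1697
ln(S/K) + (r + σ²/2)T = ln(400/450) + (0.01 + 0.24²/2)·0.5 = -0.1178 + 0.0194 = -0.0984
d₁ = -0.0984 / 0.1697 = -0.5797 → -0.58
d₂ = d₁ − σ√T = -0.5797 − 0.1697 = -0.7494 → -0.75
Pr(exercise) under Q = N(−d₂) = N(0.75) = 0.7734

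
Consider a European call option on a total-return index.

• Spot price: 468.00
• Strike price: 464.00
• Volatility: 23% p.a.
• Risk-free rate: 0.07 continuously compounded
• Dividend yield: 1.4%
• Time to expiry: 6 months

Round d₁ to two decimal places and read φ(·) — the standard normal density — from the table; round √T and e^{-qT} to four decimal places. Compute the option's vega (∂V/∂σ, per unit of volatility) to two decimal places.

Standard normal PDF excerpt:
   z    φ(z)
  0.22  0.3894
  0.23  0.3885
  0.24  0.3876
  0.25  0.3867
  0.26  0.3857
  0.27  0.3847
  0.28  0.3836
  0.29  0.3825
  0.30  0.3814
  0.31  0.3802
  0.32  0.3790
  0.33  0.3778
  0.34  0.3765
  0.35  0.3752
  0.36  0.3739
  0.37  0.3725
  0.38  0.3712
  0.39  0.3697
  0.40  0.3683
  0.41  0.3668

124.94

σ√T = 0.23 × 0.7071 = 0.1626
d₁ = [ln(468/464) + (0.07 − 0.014 + 0.23²/2)·0.5] / 0.1626 = [0.0086 + 0.0412] / 0.1626 = 0.3063 → 0.31
√T = √0.5 = 0.7071
φ(d₁) = φ(0.31) = 0.3802
exp(−qT) = exp(−0.014·0.5) = 0.9930
vega = S·exp(−qT)·φ(d₁)·√T = 468·0.9930·0.3802·0.7071 = 124.9361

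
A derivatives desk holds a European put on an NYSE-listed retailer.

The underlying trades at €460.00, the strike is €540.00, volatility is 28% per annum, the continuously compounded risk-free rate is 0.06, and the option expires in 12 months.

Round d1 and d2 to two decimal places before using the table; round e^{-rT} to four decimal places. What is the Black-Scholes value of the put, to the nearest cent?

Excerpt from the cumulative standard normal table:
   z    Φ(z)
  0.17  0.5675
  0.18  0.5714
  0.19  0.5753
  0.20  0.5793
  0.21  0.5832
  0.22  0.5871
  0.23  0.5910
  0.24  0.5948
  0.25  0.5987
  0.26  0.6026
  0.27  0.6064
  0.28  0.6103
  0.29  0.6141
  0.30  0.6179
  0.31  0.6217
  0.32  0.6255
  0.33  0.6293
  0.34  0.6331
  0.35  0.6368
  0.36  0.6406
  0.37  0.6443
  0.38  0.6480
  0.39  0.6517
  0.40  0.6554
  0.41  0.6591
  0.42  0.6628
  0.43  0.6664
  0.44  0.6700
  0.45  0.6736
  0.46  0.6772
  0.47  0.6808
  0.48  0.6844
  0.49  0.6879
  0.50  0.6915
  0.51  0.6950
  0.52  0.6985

σ√T = 0.28·√1 = 0.2800
d₁ = [ln(460/540) + (0.06 + 0.28²/2)·1] / 0.2800 = [-0.1603 + 0.0992] / 0.2800 = -0.2184 → -0.22
d₂ = d₁ − σ√T = -0.2184 − 0.2800 = -0.4984 → -0.50
exp(−rT) = exp(−0.06·1) = 0.9418
N(−d₂) = N(0.50) = 0.6915;  N(−d₁) = N(0.22) = 0.5871
P = 540·0.9418·0.6915 − 460·0.5871 = 351.6775 − 270.0660 = 81.6115

€81.61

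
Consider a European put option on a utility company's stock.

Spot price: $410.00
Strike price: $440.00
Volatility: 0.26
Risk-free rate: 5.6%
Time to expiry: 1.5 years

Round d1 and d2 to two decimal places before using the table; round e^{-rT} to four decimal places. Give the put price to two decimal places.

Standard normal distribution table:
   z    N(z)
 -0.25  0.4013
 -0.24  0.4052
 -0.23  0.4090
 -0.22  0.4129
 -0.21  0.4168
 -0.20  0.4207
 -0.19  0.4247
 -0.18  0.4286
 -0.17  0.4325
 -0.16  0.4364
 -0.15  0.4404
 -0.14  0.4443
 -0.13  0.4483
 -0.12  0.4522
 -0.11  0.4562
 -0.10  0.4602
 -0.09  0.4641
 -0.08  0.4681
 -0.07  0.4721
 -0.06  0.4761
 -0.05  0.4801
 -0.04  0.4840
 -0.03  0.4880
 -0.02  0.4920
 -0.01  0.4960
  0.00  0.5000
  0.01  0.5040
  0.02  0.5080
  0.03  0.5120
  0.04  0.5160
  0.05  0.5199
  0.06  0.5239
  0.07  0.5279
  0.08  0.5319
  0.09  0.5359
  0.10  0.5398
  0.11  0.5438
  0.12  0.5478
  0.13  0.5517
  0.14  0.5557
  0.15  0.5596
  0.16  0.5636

$49.12

σ√T = 0.26·√1.5 = 0.3184
d₁ = [ln(410/440) + (0.056 + 0.26²/2)·1.5] / 0.3184 = [-0.0706 + 0.1347] / 0.3184 = 0.2012 → 0.20
d₂ = d₁ − σ√T = 0.2012 − 0.3184 = -0.1172 → -0.12
e^(−rT) = e^(−0.056·1.5) = 0.9194
N(−d₂) = N(0.12) = 0.5478;  N(−d₁) = N(-0.20) = 0.4207
P = 440·0.9194·0.5478 − 410·0.4207 = 221.6048 − 172.4870 = 49.1178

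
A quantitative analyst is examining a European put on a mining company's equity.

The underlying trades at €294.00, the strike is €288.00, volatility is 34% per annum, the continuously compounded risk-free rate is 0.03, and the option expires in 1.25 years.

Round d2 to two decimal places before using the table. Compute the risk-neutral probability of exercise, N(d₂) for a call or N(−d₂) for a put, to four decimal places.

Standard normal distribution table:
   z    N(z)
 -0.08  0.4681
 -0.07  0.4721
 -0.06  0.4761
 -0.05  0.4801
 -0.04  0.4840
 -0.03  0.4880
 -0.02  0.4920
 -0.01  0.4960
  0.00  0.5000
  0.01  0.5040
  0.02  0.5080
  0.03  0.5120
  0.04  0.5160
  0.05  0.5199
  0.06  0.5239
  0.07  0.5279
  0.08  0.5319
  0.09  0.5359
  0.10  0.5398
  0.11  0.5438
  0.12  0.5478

0.5160

T = 1.25;  σ√T = 0.3801
d₁ = [ln(294/288) + (0.03 + ½·0.34²)·1.25] / (σ√T) = (0.0206 + 0.1098) / 0.3801 = 0.3430 ≈ 0.34
d₂ = 0.3430 − 0.3801 = -0.0372 ≈ -0.04
Risk-neutral Pr[S_T < K] = N(−d₂) = N(0.04) = 0.5160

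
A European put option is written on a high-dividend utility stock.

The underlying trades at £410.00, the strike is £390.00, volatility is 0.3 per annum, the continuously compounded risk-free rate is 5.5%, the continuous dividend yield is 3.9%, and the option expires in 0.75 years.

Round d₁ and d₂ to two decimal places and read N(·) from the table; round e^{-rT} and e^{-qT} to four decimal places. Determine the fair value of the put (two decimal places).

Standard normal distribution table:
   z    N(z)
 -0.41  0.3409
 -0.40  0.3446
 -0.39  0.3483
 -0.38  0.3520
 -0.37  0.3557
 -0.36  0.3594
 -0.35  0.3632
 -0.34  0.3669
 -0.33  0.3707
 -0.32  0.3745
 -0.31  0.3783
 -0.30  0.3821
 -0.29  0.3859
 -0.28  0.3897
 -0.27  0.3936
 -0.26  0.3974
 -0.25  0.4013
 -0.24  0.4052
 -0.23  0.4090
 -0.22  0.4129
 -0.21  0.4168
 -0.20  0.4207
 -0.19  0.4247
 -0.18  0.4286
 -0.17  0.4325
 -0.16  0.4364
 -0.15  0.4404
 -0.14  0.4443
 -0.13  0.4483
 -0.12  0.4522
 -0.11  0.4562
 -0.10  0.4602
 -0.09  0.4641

σ√T = 0.3·√0.75 = 0.2598
d₁ = [ln(410/390) + (0.055 − 0.039 + ½·0.3²)·0.75] / (σ√T) = (0.0500 + 0.0457) / 0.2598 = 0.3686 ≈ 0.37
d₂ = 0.3686 − 0.2598 = 0.1088 ≈ 0.11
e^(−qT) = e^(−0.039·0.75) = 0.9712;  e^(−rT) = e^(−0.055·0.75) = 0.9596
N(−d₂) = N(-0.11) = 0.4562;  N(−d₁) = N(-0.37) = 0.3557
P = 390·0.9596·0.4562 − 410·0.9712·0.3557 = 170.7301 − 141.6369 = 29.0932

£29.09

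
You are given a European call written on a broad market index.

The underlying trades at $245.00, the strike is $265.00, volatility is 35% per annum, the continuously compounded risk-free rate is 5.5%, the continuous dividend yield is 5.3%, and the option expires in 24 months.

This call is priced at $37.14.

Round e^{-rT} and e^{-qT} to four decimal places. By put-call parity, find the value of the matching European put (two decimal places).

e^(−qT) = e^(−0.053·2) = 0.8994;  e^(−rT) = e^(−0.055·2) = 0.8958
Put-call parity: C − P = S·e^(−qT) − K·e^(−rT) = 245·0.8994 − 265·0.8958 = 220.3530 − 237.3870 = -17.0340
P = C − (C − P) = 37.14 − (-17.0340) = 54.1740

$54.17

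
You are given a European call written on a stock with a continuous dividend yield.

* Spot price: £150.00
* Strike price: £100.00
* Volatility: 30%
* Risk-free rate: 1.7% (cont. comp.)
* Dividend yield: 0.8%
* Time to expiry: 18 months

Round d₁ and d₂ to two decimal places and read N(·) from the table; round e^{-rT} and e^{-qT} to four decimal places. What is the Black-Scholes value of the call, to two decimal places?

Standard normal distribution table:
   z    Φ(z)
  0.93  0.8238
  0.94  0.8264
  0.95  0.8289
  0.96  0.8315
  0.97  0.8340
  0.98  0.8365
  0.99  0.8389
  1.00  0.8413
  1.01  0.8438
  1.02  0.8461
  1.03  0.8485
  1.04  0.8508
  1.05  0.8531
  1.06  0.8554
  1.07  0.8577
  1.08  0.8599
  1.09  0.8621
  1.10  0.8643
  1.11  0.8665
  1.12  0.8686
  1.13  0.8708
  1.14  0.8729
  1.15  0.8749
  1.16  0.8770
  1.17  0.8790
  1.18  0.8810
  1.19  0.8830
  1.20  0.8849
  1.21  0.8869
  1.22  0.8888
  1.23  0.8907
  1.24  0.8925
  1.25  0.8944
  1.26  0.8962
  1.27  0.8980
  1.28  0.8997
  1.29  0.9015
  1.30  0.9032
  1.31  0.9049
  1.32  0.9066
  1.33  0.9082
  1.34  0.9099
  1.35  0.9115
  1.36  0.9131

σ√T = 0.3 × 1.2247 = 0.3674
d₁ = [ln(150/100) + (0.017 − 0.008 + ½·0.3²)·1.5] / (σ√T) = (0.4055 + 0.0810) / 0.3674 = 1.3240 ⇒ 1.32
d₂ = 1.3240 − 0.3674 = 0.9566 ⇒ 0.96
e^(−qT) = e^(−0.008·1.5) = 0.9881;  e^(−rT) = e^(−0.017·1.5) = 0.9748
N(d₁) = N(1.32) = 0.9066;  N(d₂) = N(0.96) = 0.8315
C = 150·0.9881·0.9066 − 100·0.9748·0.8315 = 134.3717 − 81.0546 = 53.3171

£53.32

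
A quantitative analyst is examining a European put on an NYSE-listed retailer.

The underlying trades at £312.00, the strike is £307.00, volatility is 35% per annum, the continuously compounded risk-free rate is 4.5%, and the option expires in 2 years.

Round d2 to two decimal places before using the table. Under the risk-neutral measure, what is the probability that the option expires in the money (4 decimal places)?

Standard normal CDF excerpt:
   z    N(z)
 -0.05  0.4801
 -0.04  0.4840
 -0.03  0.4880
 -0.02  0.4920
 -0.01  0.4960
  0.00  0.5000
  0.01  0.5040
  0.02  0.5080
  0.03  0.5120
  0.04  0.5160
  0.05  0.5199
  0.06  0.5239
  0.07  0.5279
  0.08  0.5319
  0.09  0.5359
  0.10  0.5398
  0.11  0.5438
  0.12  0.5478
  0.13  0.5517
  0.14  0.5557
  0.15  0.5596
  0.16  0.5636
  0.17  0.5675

σ√T = 0.35·√2 = 0.4950
d₁ = [ln(312/307) + (0.045 + ½·0.35²)·2] / (σ√T) = (0.0162 + 0.2125) / 0.4950 = 0.4620 ⇒ 0.46
d₂ = 0.4620 − 0.4950 = -0.0330 ⇒ -0.03
Risk-neutral Pr[S_T < K] = N(−d₂) = N(0.03) = 0.5120

0.5120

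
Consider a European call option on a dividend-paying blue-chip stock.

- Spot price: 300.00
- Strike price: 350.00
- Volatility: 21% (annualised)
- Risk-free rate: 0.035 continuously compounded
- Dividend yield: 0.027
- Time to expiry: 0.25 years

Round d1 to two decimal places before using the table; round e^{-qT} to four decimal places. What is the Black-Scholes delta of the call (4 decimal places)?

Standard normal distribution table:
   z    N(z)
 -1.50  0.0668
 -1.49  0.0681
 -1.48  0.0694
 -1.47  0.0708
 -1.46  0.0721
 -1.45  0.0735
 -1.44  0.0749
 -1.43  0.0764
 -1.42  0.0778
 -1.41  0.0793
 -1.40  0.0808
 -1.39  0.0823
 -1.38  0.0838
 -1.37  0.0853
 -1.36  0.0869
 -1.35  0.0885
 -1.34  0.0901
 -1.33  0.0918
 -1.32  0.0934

0.0803

T = 0.25;  σ√T = 0.1050
ln(S/K) + (r − q + σ²/2)T = ln(300/350) + (0.035 − 0.027 + 0.21²/2)·0.25 = -0.1542 + 0.0075 = -0.1466
d₁ = -0.1466 / 0.1050 = -1.3966 ⇒ -1.40
N(d₁) = N(-1.40) = 0.0808
Δ_call = e^(−qT)·N(d₁) = 0.9933·0.0808 = 0.0803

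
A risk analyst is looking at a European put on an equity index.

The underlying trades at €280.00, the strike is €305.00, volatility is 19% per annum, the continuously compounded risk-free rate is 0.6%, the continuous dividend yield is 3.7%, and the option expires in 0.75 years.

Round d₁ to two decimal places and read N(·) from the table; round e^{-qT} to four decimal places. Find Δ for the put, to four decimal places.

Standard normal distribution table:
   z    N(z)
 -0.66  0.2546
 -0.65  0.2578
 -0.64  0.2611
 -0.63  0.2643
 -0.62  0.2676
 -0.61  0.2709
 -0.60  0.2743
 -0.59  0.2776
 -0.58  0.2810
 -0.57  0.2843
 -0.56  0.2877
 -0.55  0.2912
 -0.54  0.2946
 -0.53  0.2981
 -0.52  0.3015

-0.6993

T = 0.75;  σ√T = 0.1645
d₁ = [ln(280/305) + (0.006 − 0.037 + 0.19²/2)·0.75] / 0.1645 = [-0.0855 − 0.0097] / 0.1645 = -0.5788 ⇒ -0.58
N(d₁) = N(-0.58) = 0.2810
Δ_put = exp(−qT)·(N(d₁) − 1) = 0.9726·(0.2810 − 1) = -0.6993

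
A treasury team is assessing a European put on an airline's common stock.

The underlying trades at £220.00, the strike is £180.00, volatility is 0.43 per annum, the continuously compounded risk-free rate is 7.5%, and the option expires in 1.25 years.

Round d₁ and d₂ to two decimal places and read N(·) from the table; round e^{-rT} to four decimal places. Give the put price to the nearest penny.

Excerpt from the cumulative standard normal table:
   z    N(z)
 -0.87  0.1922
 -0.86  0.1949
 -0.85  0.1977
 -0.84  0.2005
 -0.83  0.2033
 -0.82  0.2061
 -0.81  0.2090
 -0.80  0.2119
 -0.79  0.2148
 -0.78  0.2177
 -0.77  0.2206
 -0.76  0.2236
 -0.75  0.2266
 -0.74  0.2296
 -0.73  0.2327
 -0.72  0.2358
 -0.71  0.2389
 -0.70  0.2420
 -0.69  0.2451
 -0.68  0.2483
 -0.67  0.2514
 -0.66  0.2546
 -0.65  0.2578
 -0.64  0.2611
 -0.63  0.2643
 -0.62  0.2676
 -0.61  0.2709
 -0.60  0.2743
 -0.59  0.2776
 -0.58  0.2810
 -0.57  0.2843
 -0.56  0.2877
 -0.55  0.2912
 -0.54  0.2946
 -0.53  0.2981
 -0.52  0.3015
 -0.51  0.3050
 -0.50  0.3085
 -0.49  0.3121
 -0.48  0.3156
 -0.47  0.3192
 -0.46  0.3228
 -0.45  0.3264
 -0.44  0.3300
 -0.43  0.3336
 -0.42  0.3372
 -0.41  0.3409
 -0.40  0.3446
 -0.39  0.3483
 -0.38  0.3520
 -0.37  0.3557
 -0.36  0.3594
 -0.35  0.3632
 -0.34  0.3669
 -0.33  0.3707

σ√T = 0.43·√1.25 = 0.4808
d₁ = [ln(220/180) + (0.075 + ½·0.43²)·1.25] / (σ√T) = (0.2007 + 0.2093) / 0.4808 = 0.8528 → 0.85
d₂ = 0.8528 − 0.4808 = 0.3720 → 0.37
exp(−rT) = exp(−0.075·1.25) = 0.9105
N(−d₂) = N(-0.37) = 0.3557;  N(−d₁) = N(-0.85) = 0.1977
P = 180·0.9105·0.3557 − 220·0.1977 = 58.2957 − 43.4940 = 14.8017

£14.80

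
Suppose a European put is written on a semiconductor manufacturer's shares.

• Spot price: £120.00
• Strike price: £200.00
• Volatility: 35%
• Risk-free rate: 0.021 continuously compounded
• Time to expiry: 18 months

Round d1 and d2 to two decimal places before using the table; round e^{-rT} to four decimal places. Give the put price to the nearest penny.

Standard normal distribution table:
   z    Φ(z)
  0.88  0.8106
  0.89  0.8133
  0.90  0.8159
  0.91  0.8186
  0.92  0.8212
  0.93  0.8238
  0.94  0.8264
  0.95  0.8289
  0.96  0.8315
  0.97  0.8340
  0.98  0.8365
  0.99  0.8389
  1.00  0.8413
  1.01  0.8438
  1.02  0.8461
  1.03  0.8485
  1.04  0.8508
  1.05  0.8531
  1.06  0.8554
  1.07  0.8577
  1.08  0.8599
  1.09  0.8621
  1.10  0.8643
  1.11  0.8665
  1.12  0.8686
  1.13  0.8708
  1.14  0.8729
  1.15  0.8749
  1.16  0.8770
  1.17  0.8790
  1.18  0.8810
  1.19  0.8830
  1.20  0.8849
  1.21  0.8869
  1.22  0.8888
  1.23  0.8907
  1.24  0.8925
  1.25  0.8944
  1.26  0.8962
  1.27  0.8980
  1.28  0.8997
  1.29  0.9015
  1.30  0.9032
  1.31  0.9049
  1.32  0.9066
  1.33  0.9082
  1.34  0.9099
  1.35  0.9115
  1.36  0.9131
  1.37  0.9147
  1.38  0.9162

T = 1.5;  σ√T = 0.4287
d₁ = [ln(120/200) + (0.021 + 0.35²/2)·1.5] / 0.4287 = [-0.5108 + 0.1234] / 0.4287 = -0.9039 ≈ -0.90
d₂ = d₁ − σ√T = -0.9039 − 0.4287 = -1.3325 ≈ -1.33
exp(−rT) = exp(−0.021·1.5) = 0.9690
N(−d₂) = N(1.33) = 0.9082;  N(−d₁) = N(0.90) = 0.8159
P = 200·0.9690·0.9082 − 120·0.8159 = 176.0092 − 97.9080 = 78.1012

£78.10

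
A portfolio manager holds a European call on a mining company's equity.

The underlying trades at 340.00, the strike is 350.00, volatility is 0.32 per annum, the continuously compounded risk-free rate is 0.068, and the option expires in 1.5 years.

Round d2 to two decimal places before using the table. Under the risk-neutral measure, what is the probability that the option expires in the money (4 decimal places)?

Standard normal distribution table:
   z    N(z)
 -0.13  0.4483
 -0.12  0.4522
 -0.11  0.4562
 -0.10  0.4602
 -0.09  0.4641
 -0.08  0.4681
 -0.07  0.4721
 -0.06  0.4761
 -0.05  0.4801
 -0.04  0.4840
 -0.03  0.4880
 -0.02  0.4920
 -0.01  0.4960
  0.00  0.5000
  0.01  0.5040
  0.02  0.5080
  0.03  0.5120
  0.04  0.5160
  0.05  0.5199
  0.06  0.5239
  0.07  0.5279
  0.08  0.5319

0.4960

σ√T = 0.32 × 1.2247 = 0.3919
d₁ = [ln(340/350) + (0.068 + 0.32²/2)·1.5] / 0.3919 = [-0.0290 + 0.1788] / 0.3919 = 0.3823 ⇒ 0.38
d₂ = d₁ − σ√T = 0.3823 − 0.3919 = -0.0097 ⇒ -0.01
Risk-neutral Pr[S_T > K] = N(d₂) = N(-0.01) = 0.4960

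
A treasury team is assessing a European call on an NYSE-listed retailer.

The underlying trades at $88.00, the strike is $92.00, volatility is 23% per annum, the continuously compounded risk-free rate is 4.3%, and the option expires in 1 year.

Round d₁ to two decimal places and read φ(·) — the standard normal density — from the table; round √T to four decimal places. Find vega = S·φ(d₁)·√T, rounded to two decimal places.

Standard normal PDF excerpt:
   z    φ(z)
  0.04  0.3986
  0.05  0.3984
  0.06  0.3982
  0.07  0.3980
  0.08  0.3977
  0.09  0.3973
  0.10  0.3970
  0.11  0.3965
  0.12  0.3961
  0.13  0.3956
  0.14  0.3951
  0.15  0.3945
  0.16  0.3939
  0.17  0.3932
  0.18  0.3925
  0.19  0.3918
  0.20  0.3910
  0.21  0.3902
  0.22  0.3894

34.89

T = 1;  σ√T = 0.2300
d₁ = [ln(88/92) + (0.043 + 0.23²/2)·1] / 0.2300 = [-0.0445 + 0.0694] / 0.2300 = 0.1087 ≈ 0.11
√T = √1 = 1.0000
φ(d₁) = φ(0.11) = 0.3965
vega = S·φ(d₁)·√T = 88·0.3965·1.0000 = 34.8920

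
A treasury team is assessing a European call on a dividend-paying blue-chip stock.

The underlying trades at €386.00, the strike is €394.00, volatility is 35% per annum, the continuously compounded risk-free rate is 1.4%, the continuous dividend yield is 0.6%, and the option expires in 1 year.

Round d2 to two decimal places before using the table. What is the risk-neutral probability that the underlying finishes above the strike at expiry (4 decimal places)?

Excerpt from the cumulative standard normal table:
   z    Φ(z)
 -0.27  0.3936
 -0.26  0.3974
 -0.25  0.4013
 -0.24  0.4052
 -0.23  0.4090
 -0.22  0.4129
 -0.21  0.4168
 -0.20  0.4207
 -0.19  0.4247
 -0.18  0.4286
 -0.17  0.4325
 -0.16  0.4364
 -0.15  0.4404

0.4168

σ√T = 0.35·√1 = 0.3500
d₁ = [ln(386/394) + (0.014 − 0.006 + 0.35²/2)·1] / 0.3500 = [-0.0205 + 0.0692] / 0.3500 = 0.1392 → 0.14
d₂ = d₁ − σ√T = 0.1392 − 0.3500 = -0.2108 → -0.21
Risk-neutral Pr[S_T > K] = N(d₂) = N(-0.21) = 0.4168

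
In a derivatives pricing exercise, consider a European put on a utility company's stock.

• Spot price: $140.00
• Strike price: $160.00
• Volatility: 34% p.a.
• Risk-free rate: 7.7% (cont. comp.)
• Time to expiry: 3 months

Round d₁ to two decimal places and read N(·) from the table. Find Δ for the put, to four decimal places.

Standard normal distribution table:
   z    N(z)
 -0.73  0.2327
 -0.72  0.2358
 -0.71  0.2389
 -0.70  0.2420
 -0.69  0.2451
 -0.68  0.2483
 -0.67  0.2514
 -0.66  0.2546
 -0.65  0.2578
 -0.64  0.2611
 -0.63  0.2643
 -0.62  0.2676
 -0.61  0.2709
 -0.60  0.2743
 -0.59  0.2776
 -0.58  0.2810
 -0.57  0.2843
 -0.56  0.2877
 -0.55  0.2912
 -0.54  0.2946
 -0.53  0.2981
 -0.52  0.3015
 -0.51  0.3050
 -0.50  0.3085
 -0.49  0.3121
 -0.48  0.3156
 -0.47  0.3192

-0.7224

σ√T = 0.34·√0.25 = 0.1700
ln(S/K) + (r + σ²/2)T = ln(140/160) + (0.077 + 0.34²/2)·0.25 = -0.1335 + 0.0337 = -0.0998
d₁ = -0.0998 / 0.1700 = -0.5872 ≈ -0.59
N(d₁) = N(-0.59) = 0.2776
Δ_put = N(d₁) − 1 = 0.2776 − 1 = -0.7224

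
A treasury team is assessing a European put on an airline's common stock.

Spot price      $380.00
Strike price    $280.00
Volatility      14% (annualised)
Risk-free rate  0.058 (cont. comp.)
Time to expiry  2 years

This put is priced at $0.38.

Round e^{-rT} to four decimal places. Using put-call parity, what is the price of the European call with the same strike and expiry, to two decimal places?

exp(−rT) = exp(−0.058·2) = 0.8905
Put-call parity: C − P = S − K·e^(−rT) = 380 − 280·0.8905 = 380 − 249.3400 = 130.6600
C = P + (C − P) = 0.38 + (130.6600) = 131.0400

$131.04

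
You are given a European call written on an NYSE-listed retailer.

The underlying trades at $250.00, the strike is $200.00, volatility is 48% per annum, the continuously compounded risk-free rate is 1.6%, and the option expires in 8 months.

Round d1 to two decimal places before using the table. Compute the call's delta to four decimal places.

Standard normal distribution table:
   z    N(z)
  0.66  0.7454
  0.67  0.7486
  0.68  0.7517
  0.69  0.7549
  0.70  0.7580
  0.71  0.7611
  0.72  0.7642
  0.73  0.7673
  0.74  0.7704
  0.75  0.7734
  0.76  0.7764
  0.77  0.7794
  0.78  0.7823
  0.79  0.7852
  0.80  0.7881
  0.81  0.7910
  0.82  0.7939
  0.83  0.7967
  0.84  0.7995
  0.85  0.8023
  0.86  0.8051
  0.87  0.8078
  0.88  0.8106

0.7852

σ√T = 0.48·√0.6667 = 0.3919
d₁ = [ln(250/200) + (0.016 + ½·0.48²)·0.6667] / (σ√T) = (0.2231 + 0.0875) / 0.3919 = 0.7925 which rounds to 0.79
N(d₁) = N(0.79) = 0.7852
Δ_call = N(d₁) = 0.7852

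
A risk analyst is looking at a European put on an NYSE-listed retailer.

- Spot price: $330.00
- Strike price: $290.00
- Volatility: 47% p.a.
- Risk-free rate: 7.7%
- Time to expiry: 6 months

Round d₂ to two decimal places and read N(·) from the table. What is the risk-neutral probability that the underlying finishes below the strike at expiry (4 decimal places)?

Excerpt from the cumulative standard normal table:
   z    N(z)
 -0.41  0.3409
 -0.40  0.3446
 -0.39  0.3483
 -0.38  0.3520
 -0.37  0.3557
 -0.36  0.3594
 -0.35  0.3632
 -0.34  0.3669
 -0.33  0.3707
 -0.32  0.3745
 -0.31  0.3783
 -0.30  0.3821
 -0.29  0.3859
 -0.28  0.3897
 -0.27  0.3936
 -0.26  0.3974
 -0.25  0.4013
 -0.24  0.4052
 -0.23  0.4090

0.3669

T = 0.5;  σ√T = 0.3323
d₁ = [ln(330/290) + (0.077 + 0.47²/2)·0.5] / 0.3323 = [0.1292 + 0.0937] / 0.3323 = 0.6708 ≈ 0.67
d₂ = d₁ − σ√T = 0.6708 − 0.3323 = 0.3385 ≈ 0.34
Pr(exercise) under Q = N(−d₂) = N(-0.34) = 0.3669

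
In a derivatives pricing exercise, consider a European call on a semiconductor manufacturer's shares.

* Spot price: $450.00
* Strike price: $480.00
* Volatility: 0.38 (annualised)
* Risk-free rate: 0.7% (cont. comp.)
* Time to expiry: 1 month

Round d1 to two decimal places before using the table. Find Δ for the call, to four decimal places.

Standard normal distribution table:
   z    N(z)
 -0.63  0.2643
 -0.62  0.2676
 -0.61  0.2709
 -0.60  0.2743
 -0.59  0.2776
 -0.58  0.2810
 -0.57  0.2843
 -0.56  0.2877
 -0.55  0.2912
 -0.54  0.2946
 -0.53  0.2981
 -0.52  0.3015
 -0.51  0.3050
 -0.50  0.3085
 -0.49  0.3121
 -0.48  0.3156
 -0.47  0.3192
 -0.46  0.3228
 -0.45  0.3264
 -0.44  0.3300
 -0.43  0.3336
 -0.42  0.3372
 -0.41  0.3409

0.2981

T = 0.08333;  σ√T = 0.1097
d₁ = [ln(450/480) + (0.007 + 0.38²/2)·0.08333] / 0.1097 = [-0.0645 + 0.0066] / 0.1097 = -0.5282 → -0.53
N(d₁) = N(-0.53) = 0.2981
Δ_call = N(d₁) = 0.2981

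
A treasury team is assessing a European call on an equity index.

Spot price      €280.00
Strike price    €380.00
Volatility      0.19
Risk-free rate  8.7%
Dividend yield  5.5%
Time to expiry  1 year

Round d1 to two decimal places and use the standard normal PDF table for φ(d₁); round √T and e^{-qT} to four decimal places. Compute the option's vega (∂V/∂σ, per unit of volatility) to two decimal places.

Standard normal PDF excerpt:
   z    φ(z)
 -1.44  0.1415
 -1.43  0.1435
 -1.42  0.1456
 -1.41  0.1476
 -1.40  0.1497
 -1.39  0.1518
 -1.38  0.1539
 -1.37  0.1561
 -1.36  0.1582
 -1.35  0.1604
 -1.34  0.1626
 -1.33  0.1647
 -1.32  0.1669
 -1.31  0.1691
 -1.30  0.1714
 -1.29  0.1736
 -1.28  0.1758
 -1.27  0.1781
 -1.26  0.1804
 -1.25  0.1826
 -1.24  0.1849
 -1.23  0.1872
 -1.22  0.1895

σ√T = 0.19·√1 = 0.1900
ln(S/K) + (r − q + σ²/2)T = ln(280/380) + (0.087 − 0.055 + 0.19²/2)·1 = -0.3054 + 0.0500 = -0.2553
d₁ = -0.2553 / 0.1900 = -1.3439 → -1.34
√T = √1 = 1.0000
φ(d₁) = φ(-1.34) = 0.1626
exp(−qT) = exp(−0.055·1) = 0.9465
vega = S·exp(−qT)·φ(d₁)·√T = 280·0.9465·0.1626·1.0000 = 43.0923

43.09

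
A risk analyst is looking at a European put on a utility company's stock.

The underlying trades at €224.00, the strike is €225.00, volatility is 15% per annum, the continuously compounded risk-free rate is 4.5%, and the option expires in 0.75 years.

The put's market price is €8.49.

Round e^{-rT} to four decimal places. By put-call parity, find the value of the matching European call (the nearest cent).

exp(−rT) = exp(−0.045·0.75) = 0.9668
Put-call parity: C − P = S − K·e^(−rT) = 224 − 225·0.9668 = 224 − 217.5300 = 6.4700
C = P + (C − P) = 8.49 + (6.4700) = 14.9600

€14.96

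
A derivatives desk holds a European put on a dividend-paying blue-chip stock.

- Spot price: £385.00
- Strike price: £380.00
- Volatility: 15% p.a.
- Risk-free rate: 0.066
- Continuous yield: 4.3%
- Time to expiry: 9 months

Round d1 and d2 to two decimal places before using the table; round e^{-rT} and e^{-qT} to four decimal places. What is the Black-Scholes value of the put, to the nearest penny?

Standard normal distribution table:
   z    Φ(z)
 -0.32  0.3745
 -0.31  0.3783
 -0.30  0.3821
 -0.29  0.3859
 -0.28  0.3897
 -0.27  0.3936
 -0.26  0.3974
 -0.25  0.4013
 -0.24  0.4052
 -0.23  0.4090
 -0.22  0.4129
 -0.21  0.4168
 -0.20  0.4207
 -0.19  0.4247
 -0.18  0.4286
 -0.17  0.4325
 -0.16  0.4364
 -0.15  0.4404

T = 0.75;  σ√T = 0.1299
d₁ = [ln(385/380) + (0.066 − 0.043 + ½·0.15²)·0.75] / (σ√T) = (0.0131 + 0.0257) / 0.1299 = 0.2984 → 0.30
d₂ = 0.2984 − 0.1299 = 0.1685 → 0.17
exp(−qT) = exp(−0.043·0.75) = 0.9683;  exp(−rT) = exp(−0.066·0.75) = 0.9517
N(−d₂) = N(-0.17) = 0.4325;  N(−d₁) = N(-0.30) = 0.3821
P = 380·0.9517·0.4325 − 385·0.9683·0.3821 = 156.4119 − 142.4452 = 13.9667

£13.97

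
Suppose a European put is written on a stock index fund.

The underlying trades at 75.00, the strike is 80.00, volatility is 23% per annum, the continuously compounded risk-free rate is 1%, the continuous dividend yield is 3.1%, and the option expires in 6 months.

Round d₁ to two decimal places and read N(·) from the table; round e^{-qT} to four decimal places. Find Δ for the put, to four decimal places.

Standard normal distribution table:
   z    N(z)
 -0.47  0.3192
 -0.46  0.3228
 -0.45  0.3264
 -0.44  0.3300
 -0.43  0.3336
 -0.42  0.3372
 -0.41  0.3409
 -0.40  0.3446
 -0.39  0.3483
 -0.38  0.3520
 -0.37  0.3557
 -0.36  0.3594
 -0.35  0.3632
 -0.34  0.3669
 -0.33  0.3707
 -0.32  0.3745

-0.6380

σ√T = 0.23·√0.5 = 0.1626
d₁ = [ln(75/80) + (0.01 − 0.031 + 0.23²/2)·0.5] / 0.1626 = [-0.0645 + 0.0027] / 0.1626 = -0.3801 which rounds to -0.38
N(d₁) = N(-0.38) = 0.3520
Δ_put = exp(−qT)·(N(d₁) − 1) = 0.9846·(0.3520 − 1) = -0.6380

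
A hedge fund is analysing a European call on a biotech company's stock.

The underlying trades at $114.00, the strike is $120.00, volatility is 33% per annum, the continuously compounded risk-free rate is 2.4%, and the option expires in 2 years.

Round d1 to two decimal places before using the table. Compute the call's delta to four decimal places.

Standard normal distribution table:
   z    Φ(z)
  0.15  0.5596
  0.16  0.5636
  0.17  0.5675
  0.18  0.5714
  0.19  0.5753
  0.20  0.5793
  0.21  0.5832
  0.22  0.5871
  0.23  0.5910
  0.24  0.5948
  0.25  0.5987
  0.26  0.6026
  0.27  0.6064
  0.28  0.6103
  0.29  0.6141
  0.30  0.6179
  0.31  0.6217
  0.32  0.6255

0.5910

T = 2;  σ√T = 0.4667
d₁ = [ln(114/120) + (0.024 + 0.33²/2)·2] / 0.4667 = [-0.0513 + 0.1569] / 0.4667 = 0.2263 ⇒ 0.23
N(d₁) = N(0.23) = 0.5910
Δ_call = N(d₁) = 0.5910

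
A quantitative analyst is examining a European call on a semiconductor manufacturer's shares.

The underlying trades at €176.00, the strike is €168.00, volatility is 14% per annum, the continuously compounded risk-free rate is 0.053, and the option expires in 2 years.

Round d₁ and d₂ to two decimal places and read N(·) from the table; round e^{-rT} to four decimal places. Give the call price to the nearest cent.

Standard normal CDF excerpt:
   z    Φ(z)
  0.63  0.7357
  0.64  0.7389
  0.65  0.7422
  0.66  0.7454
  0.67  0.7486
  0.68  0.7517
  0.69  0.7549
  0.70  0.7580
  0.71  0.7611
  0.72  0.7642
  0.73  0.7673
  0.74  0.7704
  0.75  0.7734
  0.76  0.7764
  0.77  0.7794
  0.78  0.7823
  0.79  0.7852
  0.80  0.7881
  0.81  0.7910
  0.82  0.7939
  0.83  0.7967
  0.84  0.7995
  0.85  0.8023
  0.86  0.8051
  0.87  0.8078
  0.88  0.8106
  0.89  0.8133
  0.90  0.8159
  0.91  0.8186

€29.06

σ√T = 0.14 × 1.4142 = 0.1980
d₁ = [ln(176/168) + (0.053 + 0.14²/2)·2] / 0.1980 = [0.0465 + 0.1256] / 0.1980 = 0.8693 ≈ 0.87
d₂ = d₁ − σ√T = 0.8693 − 0.1980 = 0.6713 ≈ 0.67
exp(−rT) = exp(−0.053·2) = 0.8994
C = 176·N(0.87) − 168·0.8994·N(0.67) = 176·0.8078 − 168·0.8994·0.7486 = 142.1728 − 113.1129 = 29.0599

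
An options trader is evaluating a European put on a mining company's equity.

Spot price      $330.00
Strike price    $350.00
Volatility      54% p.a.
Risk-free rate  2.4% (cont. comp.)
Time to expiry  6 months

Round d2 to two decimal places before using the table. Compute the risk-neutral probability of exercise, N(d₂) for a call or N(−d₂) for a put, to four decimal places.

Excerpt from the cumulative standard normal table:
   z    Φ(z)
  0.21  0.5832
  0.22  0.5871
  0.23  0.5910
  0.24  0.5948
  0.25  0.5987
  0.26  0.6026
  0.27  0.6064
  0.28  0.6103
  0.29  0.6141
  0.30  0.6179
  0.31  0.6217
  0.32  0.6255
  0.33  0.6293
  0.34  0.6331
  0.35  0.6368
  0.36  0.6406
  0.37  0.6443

0.6217

T = 0.5;  σ√T = 0.3818
d₁ = [ln(330/350) + (0.024 + ½·0.54²)·0.5] / (σ√T) = (-0.0588 + 0.0849) / 0.3818 = 0.0682 which rounds to 0.07
d₂ = 0.0682 − 0.3818 = -0.3136 which rounds to -0.31
Risk-neutral Pr[S_T < K] = N(−d₂) = N(0.31) = 0.6217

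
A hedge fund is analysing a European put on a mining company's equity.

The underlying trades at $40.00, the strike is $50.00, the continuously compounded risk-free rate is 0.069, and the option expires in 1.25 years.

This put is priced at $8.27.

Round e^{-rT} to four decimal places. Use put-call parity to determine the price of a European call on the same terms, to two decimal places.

$2.40

exp(−rT) = exp(−0.069·1.25) = 0.9174
Put-call parity: C − P = S − K·e^(−rT) = 40 − 50·0.9174 = 40 − 45.8700 = -5.8700
C = P + (C − P) = 8.27 + (-5.8700) = 2.4000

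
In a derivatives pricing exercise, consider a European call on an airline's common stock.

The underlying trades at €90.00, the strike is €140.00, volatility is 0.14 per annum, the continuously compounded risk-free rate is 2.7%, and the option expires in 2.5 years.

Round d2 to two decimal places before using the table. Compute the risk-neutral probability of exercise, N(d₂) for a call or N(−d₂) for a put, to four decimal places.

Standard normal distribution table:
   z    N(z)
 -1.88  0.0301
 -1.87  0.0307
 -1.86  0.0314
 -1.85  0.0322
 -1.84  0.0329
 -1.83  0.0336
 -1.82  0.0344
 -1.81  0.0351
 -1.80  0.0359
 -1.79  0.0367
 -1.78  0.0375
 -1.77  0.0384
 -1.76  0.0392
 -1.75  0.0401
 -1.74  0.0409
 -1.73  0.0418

σ√T = 0.14·√2.5 = 0.2214
d₁ = [ln(90/140) + (0.027 + 0.14²/2)·2.5] / 0.2214 = [-0.4418 + 0.0920] / 0.2214 = -1.5804 → -1.58
d₂ = d₁ − σ√T = -1.5804 − 0.2214 = -1.8017 → -1.80
Risk-neutral Pr[S_T > K] = N(d₂) = N(-1.80) = 0.0359

0.0359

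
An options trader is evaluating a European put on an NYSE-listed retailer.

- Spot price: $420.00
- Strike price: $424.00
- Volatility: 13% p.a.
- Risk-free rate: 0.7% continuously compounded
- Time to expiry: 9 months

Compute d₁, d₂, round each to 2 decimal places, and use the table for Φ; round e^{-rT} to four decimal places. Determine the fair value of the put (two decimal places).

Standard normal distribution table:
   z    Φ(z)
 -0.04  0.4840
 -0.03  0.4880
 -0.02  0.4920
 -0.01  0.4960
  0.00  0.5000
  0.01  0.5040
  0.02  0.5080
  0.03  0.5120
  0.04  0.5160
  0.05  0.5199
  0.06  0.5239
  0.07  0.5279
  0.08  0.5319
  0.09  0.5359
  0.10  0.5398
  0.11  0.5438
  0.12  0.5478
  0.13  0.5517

$19.40

T = 0.75;  σ√T = 0.1126
d₁ = [ln(420/424) + (0.007 + 0.13²/2)·0.75] / 0.1126 = [-0.0095 + 0.0116] / 0.1126 = 0.0187 → 0.02
d₂ = d₁ − σ√T = 0.0187 − 0.1126 = -0.0939 → -0.09
exp(−rT) = exp(−0.007·0.75) = 0.9948
N(−d₂) = N(0.09) = 0.5359;  N(−d₁) = N(-0.02) = 0.4920
P = 424·0.9948·0.5359 − 420·0.4920 = 226.0400 − 206.6400 = 19.4000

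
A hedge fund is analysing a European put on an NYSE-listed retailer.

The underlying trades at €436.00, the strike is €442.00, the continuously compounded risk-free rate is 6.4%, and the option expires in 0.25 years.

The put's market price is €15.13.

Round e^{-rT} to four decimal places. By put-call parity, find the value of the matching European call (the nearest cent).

e^(−rT) = e^(−0.064·0.25) = 0.9841
Put-call parity: C − P = S − K·e^(−rT) = 436 − 442·0.9841 = 436 − 434.9722 = 1.0278
C = P + (C − P) = 15.13 + (1.0278) = 16.1578

€16.16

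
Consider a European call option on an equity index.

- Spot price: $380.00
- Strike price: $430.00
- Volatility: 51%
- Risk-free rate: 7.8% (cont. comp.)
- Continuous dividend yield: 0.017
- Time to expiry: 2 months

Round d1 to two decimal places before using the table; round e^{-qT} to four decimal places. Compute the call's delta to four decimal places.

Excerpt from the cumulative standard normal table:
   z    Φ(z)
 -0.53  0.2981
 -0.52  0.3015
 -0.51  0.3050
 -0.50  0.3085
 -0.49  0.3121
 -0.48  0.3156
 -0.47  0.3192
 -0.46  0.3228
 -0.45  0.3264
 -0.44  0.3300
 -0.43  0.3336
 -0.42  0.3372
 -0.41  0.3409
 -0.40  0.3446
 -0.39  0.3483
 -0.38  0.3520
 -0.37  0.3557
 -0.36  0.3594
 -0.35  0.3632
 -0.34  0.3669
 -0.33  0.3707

T = 0.1667;  σ√T = 0.2082
d₁ = [ln(380/430) + (0.078 − 0.017 + 0.51²/2)·0.1667] / 0.2082 = [-0.1236 + 0.0318] / 0.2082 = -0.4408 → -0.44
N(d₁) = N(-0.44) = 0.3300
Δ_call = exp(−qT)·N(d₁) = 0.9972·0.3300 = 0.3291

0.3291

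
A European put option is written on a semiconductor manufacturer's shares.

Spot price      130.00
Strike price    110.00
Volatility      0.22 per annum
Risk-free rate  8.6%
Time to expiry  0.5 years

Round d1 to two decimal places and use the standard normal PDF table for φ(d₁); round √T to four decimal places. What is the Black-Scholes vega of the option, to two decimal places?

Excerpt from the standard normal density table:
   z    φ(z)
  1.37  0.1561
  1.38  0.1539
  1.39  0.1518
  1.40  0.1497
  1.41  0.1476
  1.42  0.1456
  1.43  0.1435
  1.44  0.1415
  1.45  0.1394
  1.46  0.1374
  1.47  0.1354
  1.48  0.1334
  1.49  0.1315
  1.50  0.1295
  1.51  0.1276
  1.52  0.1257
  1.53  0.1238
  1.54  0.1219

13.19

σ√T = 0.22 × 0.7071 = 0.1556
ln(S/K) + (r + σ²/2)T = ln(130/110) + (0.086 + 0.22²/2)·0.5 = 0.1671 + 0.0551 = 0.2222
d₁ = 0.2222 / 0.1556 = 1.4281 ⇒ 1.43
√T = √0.5 = 0.7071
φ(d₁) = φ(1.43) = 0.1435
vega = S·φ(d₁)·√T = 130·0.1435·0.7071 = 13.1910
(Call and put vega coincide under Black-Scholes.)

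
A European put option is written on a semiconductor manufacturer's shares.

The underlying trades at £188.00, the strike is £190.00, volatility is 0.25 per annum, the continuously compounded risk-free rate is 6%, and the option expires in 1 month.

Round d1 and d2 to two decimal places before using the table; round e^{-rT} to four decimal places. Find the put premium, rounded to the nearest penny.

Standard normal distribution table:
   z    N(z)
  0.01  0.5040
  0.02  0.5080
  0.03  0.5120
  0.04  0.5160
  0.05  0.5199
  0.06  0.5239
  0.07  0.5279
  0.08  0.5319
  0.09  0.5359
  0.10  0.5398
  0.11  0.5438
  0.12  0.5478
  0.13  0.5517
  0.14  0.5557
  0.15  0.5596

£5.80

σ√T = 0.25 × 0.2887 = 0.0722
d₁ = [ln(188/190) + (0.06 + ½·0.25²)·0.08333] / (σ√T) = (-0.0106 + 0.0076) / 0.0722 = -0.0413 → -0.04
d₂ = -0.0413 − 0.0722 = -0.1134 → -0.11
e^(−rT) = e^(−0.06·0.08333) = 0.9950
N(−d₂) = N(0.11) = 0.5438;  N(−d₁) = N(0.04) = 0.5160
P = 190·0.9950·0.5438 − 188·0.5160 = 102.8054 − 97.0080 = 5.7974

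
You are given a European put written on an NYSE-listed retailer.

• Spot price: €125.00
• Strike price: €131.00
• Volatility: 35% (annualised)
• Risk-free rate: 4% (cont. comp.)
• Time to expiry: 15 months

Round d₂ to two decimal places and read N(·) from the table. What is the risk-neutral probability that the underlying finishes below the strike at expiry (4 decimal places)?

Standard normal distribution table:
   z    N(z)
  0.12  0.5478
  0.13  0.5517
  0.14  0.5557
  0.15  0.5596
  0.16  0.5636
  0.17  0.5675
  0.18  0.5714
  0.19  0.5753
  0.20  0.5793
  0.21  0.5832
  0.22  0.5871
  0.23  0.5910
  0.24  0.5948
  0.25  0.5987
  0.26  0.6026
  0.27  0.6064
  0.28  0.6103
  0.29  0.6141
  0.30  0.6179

0.5753

σ√T = 0.35 × 1.1180 = 0.3913
d₁ = [ln(125/131) + (0.04 + ½·0.35²)·1.25] / (σ√T) = (-0.0469 + 0.1266) / 0.3913 = 0.2036 → 0.20
d₂ = 0.2036 − 0.3913 = -0.1877 → -0.19
Risk-neutral Pr[S_T < K] = N(−d₂) = N(0.19) = 0.5753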